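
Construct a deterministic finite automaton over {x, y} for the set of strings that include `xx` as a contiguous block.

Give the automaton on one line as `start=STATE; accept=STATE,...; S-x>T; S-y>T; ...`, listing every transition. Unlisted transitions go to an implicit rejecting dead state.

States A..B record the length of the longest prefix of `xx` that matches the current input suffix. Reaching C means `xx` has been seen, and we stay there forever. Accept from C.
       x  y 
>  A   B  A 
   B   C  A 
 * C   C  C 
(> = start, * = accepting)

start=A; accept=C; A-x>B; A-y>A; B-x>C; B-y>A; C-x>C; C-y>C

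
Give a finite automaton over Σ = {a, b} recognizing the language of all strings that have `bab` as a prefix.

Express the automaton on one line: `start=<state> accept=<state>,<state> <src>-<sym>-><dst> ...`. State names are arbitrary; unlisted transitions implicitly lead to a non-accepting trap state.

Walk along `bab` while the input agrees: from q0 take `b` to q1, and so on. Any deviation drops to the rejecting sink q4. Once q3 is reached the prefix is confirmed and every continuation is accepted.
A 5-state machine:
        a   b  
>  q0   q4  q1 
   q1   q2  q4 
   q2   q4  q3 
 * q3   q3  q3 
   q4   q4  q4 
(> = start, * = accepting)

start=q0 accept=q3 q0-a->q4 q0-b->q1 q1-a->q2 q1-b->q4 q2-a->q4 q2-b->q3 q3-a->q3 q3-b->q3 q4-a->q4 q4-b->q4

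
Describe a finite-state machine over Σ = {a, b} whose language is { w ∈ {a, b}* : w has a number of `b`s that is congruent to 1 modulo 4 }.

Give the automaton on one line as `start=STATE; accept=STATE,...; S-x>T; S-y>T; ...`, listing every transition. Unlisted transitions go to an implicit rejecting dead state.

Keep the running count of `b`s modulo 4: each `b` advances along the cycle q0 → q1 → q2 → q3 → q0 while other symbols loop. Accept at q1.
        a   b  
>  q0   q0  q1 
 * q1   q1  q2 
   q2   q2  q3 
   q3   q3  q0 
(> = start, * = accepting)

start=q0; accept=q1; q0-a>q0; q0-b>q1; q1-a>q1; q1-b>q2; q2-a>q2; q2-b>q3; q3-a>q3; q3-b>q0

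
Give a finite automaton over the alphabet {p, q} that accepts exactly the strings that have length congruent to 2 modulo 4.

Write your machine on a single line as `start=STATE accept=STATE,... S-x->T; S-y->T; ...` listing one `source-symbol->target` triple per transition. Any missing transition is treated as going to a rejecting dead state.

Only the length mod 4 matters, so use a 4-cycle: from any state, every input symbol moves to the next state, wrapping s3 back to s0. Mark s2 accepting.
4 states suffice.
        p   q  
>  s0   s1  s1 
   s1   s2  s2 
 * s2   s3  s3 
   s3   s0  s0 
(> = start, * = accepting)

start=s0; accept=s2; s0-p->s1; s0-q->s1; s1-p->s2; s1-q->s2; s2-p->s3; s2-q->s3; s3-p->s0; s3-q->s0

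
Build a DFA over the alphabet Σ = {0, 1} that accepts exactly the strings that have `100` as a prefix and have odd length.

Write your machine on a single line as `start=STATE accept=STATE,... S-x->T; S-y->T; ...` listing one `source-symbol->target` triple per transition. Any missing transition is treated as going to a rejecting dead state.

Build one automaton per condition and run them in lockstep. The first has 5 states tracking whether the input so far still matches the prefix `100`; the second has 2 states tracking the input length modulo 2. A product state is a pair (one from each), accepting exactly when both do. After merging equivalent states the machine shrinks.
With 6 states:
       0  1 
>  A   B  C 
   B   B  B 
   C   D  B 
   D   E  B 
 * E   F  F 
   F   E  E 
(> = start, * = accepting)

start=A; accept=E; A-0->B; A-1->C; B-0->B; B-1->B; C-0->D; C-1->B; D-0->E; D-1->B; E-0->F; E-1->F; F-0->E; F-1->E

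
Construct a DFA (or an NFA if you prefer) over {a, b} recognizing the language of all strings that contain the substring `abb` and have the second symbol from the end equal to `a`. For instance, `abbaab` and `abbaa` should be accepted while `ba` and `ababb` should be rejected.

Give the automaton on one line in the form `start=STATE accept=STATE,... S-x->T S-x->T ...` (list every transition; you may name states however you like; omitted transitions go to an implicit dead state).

start=s0 accept=s9,s10 s0-a->s1 s0-b->s2 s1-a->s3 s1-b->s4 s2-a->s5 s2-b->s6 s3-a->s3 s3-b->s4 s4-a->s5 s4-b->s7 s5-a->s3 s5-b->s4 s6-a->s5 s6-b->s6 s7-a->s8 s7-b->s7 s8-a->s9 s8-b->s10 s9-a->s9 s9-b->s10 s10-a->s8 s10-b->s7

Run two small machines in parallel and take their product. One (4 states) tracks whether and how much of `abb` has been seen; the other (7 states) tracks the last 2 symbols read. Each combined state is a pair, one component from each; accept when both components accept.
An 11-state machine:
          a    b  
>  s0     s1   s2 
   s1     s3   s4 
   s2     s5   s6 
   s3     s3   s4 
   s4     s5   s7 
   s5     s3   s4 
   s6     s5   s6 
   s7     s8   s7 
   s8     s9  s10 
 * s9     s9  s10 
 * s10    s8   s7 
(> = start, * = accepting)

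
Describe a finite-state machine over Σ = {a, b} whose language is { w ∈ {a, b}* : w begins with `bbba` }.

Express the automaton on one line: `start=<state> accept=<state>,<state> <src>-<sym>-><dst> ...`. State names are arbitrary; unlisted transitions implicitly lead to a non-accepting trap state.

Check the first 4 symbols one by one: q0 through q3 record how many have matched `bbba` so far; any wrong symbol goes to the dead state q5. After all 4 match we enter the accepting sink q4.
With 6 states:
        a   b  
>  q0   q5  q1 
   q1   q5  q2 
   q2   q5  q3 
   q3   q4  q5 
 * q4   q4  q4 
   q5   q5  q5 
(> = start, * = accepting)

start=q0 accept=q4 q0-a->q5 q0-b->q1 q1-a->q5 q1-b->q2 q2-a->q5 q2-b->q3 q3-a->q4 q3-b->q5 q4-a->q4 q4-b->q4 q5-a->q5 q5-b->q5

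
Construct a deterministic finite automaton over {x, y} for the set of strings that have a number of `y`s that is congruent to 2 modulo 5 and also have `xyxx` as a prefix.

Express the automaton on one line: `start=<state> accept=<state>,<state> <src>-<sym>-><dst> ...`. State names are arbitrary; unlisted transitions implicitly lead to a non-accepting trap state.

start=q0 accept=q6 q0-x->q1 q0-y->q2 q1-x->q2 q1-y->q3 q2-x->q2 q2-y->q2 q3-x->q4 q3-y->q2 q4-x->q5 q4-y->q2 q5-x->q5 q5-y->q6 q6-x->q6 q6-y->q7 q7-x->q7 q7-y->q8 q8-x->q8 q8-y->q9 q9-x->q9 q9-y->q5

Build one automaton per condition and run them in lockstep. One (5 states) tracks the count of `y`s modulo 5; the other (6 states) tracks whether the input so far still matches the prefix `xyxx`. Each combined state is a pair, one component from each; accept when both components accept. Minimizing collapses redundant product states.
10 states suffice.
        x   y  
>  q0   q1  q2 
   q1   q2  q3 
   q2   q2  q2 
   q3   q4  q2 
   q4   q5  q2 
   q5   q5  q6 
 * q6   q6  q7 
   q7   q7  q8 
   q8   q8  q9 
   q9   q9  q5 
(> = start, * = accepting)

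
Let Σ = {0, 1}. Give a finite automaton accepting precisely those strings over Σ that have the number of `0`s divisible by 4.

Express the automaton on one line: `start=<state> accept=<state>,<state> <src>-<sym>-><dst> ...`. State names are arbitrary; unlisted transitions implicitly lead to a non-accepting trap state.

The only thing that matters is how many `0`s have appeared, reduced mod 4. Use one state per residue: A for 0, …, D for 3. Reading `0` moves to the next residue; anything else stays put. A is accepting.
With 4 states:
       0  1 
>* A   B  A 
   B   C  B 
   C   D  C 
   D   A  D 
(> = start, * = accepting)

start=A accept=A A-0->B A-1->A B-0->C B-1->B C-0->D C-1->C D-0->A D-1->D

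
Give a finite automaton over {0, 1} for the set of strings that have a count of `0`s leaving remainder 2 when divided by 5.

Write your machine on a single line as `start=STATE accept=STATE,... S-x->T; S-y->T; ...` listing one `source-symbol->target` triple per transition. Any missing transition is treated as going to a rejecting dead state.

The only thing that matters is how many `0`s have appeared, reduced mod 5. Use one state per residue: q0 for 0, …, q4 for 4. Reading `0` moves to the next residue; anything else stays put. q2 is accepting.
        0   1  
>  q0   q1  q0 
   q1   q2  q1 
 * q2   q3  q2 
   q3   q4  q3 
   q4   q0  q4 
(> = start, * = accepting)

start=q0; accept=q2; q0-0->q1; q0-1->q0; q1-0->q2; q1-1->q1; q2-0->q3; q2-1->q2; q3-0->q4; q3-1->q3; q4-0->q0; q4-1->q4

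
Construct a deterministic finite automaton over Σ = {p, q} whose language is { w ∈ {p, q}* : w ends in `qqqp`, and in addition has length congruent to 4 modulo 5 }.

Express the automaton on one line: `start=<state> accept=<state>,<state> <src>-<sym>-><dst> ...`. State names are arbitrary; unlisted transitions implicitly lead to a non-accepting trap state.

start=s0 accept=s8 s0-p->s1 s0-q->s2 s1-p->s3 s1-q->s3 s2-p->s3 s2-q->s4 s3-p->s5 s3-q->s5 s4-p->s5 s4-q->s6 s5-p->s7 s5-q->s7 s6-p->s8 s6-q->s7 s7-p->s0 s7-q->s0 s8-p->s0 s8-q->s0

Run two small machines in parallel and take their product. One (5 states) tracks how much of the suffix `qqqp` has currently been matched; the other (5 states) tracks the input length modulo 5. Each combined state is a pair, one component from each; accept when both components accept. Minimizing collapses redundant product states.
A 9-state machine:
        p   q  
>  s0   s1  s2 
   s1   s3  s3 
   s2   s3  s4 
   s3   s5  s5 
   s4   s5  s6 
   s5   s7  s7 
   s6   s8  s7 
   s7   s0  s0 
 * s8   s0  s0 
(> = start, * = accepting)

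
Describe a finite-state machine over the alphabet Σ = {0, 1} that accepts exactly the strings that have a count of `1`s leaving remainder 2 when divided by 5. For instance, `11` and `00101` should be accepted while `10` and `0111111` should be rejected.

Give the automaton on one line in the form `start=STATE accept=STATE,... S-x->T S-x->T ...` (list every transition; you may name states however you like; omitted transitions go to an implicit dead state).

start=s0 accept=s2 s0-0->s0 s0-1->s1 s1-0->s1 s1-1->s2 s2-0->s2 s2-1->s3 s3-0->s3 s3-1->s4 s4-0->s4 s4-1->s0

The only thing that matters is how many `1`s have appeared, reduced mod 5. Use one state per residue: s0 for 0, …, s4 for 4. Reading `1` moves to the next residue; anything else stays put. s2 is accepting.
        0   1  
>  s0   s0  s1 
   s1   s1  s2 
 * s2   s2  s3 
   s3   s3  s4 
   s4   s4  s0 
(> = start, * = accepting)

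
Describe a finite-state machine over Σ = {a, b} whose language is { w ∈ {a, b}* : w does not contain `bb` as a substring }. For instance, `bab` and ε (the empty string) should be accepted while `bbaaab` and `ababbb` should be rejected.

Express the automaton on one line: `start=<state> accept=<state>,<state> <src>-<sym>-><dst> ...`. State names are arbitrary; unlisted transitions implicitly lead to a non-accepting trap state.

This is the complement of 'contains `bb`'. Use the same substring-matching states — s0 through s2 holding how much of `bb` has just been matched — but flip the accepting set: everything except the trap s2 accepts.
A 3-state machine:
        a   b  
>* s0   s0  s1 
 * s1   s0  s2 
   s2   s2  s2 
(> = start, * = accepting)

start=s0 accept=s0,s1 s0-a->s0 s0-b->s1 s1-a->s0 s1-b->s2 s2-a->s2 s2-b->s2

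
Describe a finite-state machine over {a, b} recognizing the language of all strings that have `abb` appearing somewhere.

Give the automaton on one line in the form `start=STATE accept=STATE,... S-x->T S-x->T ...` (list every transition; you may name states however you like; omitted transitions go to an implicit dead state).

States s0..s2 record the length of the longest prefix of `abb` that matches the current input suffix. Reaching s3 means `abb` has been seen, and we stay there forever. Accept from s3.
A 4-state machine:
        a   b  
>  s0   s1  s0 
   s1   s1  s2 
   s2   s1  s3 
 * s3   s3  s3 
(> = start, * = accepting)

start=s0 accept=s3 s0-a->s1 s0-b->s0 s1-a->s1 s1-b->s2 s2-a->s1 s2-b->s3 s3-a->s3 s3-b->s3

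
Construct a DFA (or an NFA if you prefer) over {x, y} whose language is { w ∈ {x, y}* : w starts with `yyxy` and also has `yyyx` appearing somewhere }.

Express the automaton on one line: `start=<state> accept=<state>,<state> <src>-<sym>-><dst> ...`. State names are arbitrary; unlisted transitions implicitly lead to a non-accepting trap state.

Run two small machines in parallel and take their product. One (6 states) tracks whether the input so far still matches the prefix `yyxy`; the other (5 states) tracks whether and how much of `yyyx` has been seen. Each combined state is a pair, one component from each; accept when both components accept. Minimizing collapses redundant product states.
10 states suffice.
        x   y  
>  q0   q1  q2 
   q1   q1  q1 
   q2   q1  q3 
   q3   q4  q1 
   q4   q1  q5 
   q5   q6  q7 
   q6   q6  q5 
   q7   q6  q8 
   q8   q9  q8 
 * q9   q9  q9 
(> = start, * = accepting)

start=q0 accept=q9 q0-x->q1 q0-y->q2 q1-x->q1 q1-y->q1 q2-x->q1 q2-y->q3 q3-x->q4 q3-y->q1 q4-x->q1 q4-y->q5 q5-x->q6 q5-y->q7 q6-x->q6 q6-y->q5 q7-x->q6 q7-y->q8 q8-x->q9 q8-y->q8 q9-x->q9 q9-y->q9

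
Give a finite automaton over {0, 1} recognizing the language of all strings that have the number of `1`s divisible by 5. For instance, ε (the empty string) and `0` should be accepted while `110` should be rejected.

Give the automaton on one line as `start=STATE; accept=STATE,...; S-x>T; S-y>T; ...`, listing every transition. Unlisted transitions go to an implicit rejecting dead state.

Keep the running count of `1`s modulo 5: each `1` advances along the cycle S0 → S1 → S2 → S3 → S4 → S0 while other symbols loop. Accept at S0.
5 states suffice.
        0   1  
>* S0   S0  S1 
   S1   S1  S2 
   S2   S2  S3 
   S3   S3  S4 
   S4   S4  S0 
(> = start, * = accepting)

start=S0; accept=S0; S0-0>S0; S0-1>S1; S1-0>S1; S1-1>S2; S2-0>S2; S2-1>S3; S3-0>S3; S3-1>S4; S4-0>S4; S4-1>S0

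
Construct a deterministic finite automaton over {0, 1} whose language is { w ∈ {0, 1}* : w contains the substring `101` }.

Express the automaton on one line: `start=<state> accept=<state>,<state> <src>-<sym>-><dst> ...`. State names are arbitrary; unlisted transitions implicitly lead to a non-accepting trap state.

start=S0 accept=S3 S0-0->S0 S0-1->S1 S1-0->S2 S1-1->S1 S2-0->S0 S2-1->S3 S3-0->S3 S3-1->S3

States S0..S2 record the length of the longest prefix of `101` that matches the current input suffix. Reaching S3 means `101` has been seen, and we stay there forever. Accept from S3.
With 4 states:
        0   1  
>  S0   S0  S1 
   S1   S2  S1 
   S2   S0  S3 
 * S3   S3  S3 
(> = start, * = accepting)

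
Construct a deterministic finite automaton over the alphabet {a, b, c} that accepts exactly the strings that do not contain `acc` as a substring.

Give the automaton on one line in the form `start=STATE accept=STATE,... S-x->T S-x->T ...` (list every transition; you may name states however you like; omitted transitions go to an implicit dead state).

start=s0 accept=s0,s1,s2 s0-a->s1 s0-b->s0 s0-c->s0 s1-a->s1 s1-b->s0 s1-c->s2 s2-a->s1 s2-b->s0 s2-c->s3 s3-a->s3 s3-b->s3 s3-c->s3

This is the complement of 'contains `acc`'. Use the same substring-matching states — s0 through s3 holding how much of `acc` has just been matched — but flip the accepting set: everything except the trap s3 accepts.
4 states suffice.
        a   b   c  
>* s0   s1  s0  s0 
 * s1   s1  s0  s2 
 * s2   s1  s0  s3 
   s3   s3  s3  s3 
(> = start, * = accepting)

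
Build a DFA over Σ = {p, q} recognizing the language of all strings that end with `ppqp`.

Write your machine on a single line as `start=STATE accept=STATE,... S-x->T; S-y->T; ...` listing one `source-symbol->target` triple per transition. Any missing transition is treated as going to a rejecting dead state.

Remember how much of `ppqp` the current input suffix matches. State s0 means no match yet; s1 means the last symbol is `p`; s2 means the last 2 symbols are `pp`; s3 means the last 3 symbols are `ppq`; s4 means the last 4 symbols are `ppqp`. Only s4 accepts. On a mismatch, fall back to the longest proper suffix that is still a prefix of `ppqp`.
With 5 states:
        p   q  
>  s0   s1  s0 
   s1   s2  s0 
   s2   s2  s3 
   s3   s4  s0 
 * s4   s2  s0 
(> = start, * = accepting)

start=s0; accept=s4; s0-p->s1; s0-q->s0; s1-p->s2; s1-q->s0; s2-p->s2; s2-q->s3; s3-p->s4; s3-q->s0; s4-p->s2; s4-q->s0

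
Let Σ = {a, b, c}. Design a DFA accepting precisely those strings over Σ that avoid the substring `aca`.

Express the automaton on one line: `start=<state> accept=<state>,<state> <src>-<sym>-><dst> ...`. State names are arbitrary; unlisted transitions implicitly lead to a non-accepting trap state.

Track partial matches of the forbidden pattern `aca`. State q3 is a dead state reached once `aca` has occurred; every other state accepts. q0 means no part of `aca` is currently matched.
        a   b   c  
>* q0   q1  q0  q0 
 * q1   q1  q0  q2 
 * q2   q3  q0  q0 
   q3   q3  q3  q3 
(> = start, * = accepting)

start=q0 accept=q0,q1,q2 q0-a->q1 q0-b->q0 q0-c->q0 q1-a->q1 q1-b->q0 q1-c->q2 q2-a->q3 q2-b->q0 q2-c->q0 q3-a->q3 q3-b->q3 q3-c->q3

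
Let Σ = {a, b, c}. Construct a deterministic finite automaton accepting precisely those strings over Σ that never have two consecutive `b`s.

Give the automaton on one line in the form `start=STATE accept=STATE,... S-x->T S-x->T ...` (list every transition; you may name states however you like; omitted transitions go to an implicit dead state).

This is the complement of 'contains `bb`'. Use the same substring-matching states — q0 through q2 holding how much of `bb` has just been matched — but flip the accepting set: everything except the trap q2 accepts.
With 3 states:
        a   b   c  
>* q0   q0  q1  q0 
 * q1   q0  q2  q0 
   q2   q2  q2  q2 
(> = start, * = accepting)

start=q0 accept=q0,q1 q0-a->q0 q0-b->q1 q0-c->q0 q1-a->q0 q1-b->q2 q1-c->q0 q2-a->q2 q2-b->q2 q2-c->q2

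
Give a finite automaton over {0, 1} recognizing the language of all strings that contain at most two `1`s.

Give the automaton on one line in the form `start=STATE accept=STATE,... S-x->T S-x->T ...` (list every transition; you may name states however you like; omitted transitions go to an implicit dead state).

start=q0 accept=q0,q1,q2 q0-0->q0 q0-1->q1 q1-0->q1 q1-1->q2 q2-0->q2 q2-1->q3 q3-0->q3 q3-1->q3

Only the number of `1`s matters, and only up to 3. Make a chain q0 → q1 → q2 → q3 advanced by each `1` (with q3 absorbing); every other symbol self-loops. The accepting set is {q0, q1, q2}.
A 4-state machine:
        0   1  
>* q0   q0  q1 
 * q1   q1  q2 
 * q2   q2  q3 
   q3   q3  q3 
(> = start, * = accepting)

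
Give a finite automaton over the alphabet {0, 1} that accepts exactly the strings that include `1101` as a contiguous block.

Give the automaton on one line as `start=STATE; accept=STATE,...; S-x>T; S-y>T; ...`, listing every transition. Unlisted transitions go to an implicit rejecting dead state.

start=A; accept=E; A-0>A; A-1>B; B-0>A; B-1>C; C-0>D; C-1>C; D-0>A; D-1>E; E-0>E; E-1>E

Track how much of `1101` has been matched so far: state A is no progress, E is the absorbing accept state reached once `1101` has occurred. Intermediate states record partial matches; on a mismatch, fall back to the longest reusable overlap.
       0  1 
>  A   A  B 
   B   A  C 
   C   D  C 
   D   A  E 
 * E   E  E 
(> = start, * = accepting)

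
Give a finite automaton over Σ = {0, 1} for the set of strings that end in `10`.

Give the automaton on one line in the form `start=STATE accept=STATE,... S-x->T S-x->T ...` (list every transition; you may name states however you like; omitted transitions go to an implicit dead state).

Let each state record the length of the longest suffix of the input read so far that is also a prefix of `10`. B means the last symbol is `1`; C means the last 2 symbols are `10`. Accept only at C, where the string currently ends in `10`.
3 states suffice.
       0  1 
>  A   A  B 
   B   C  B 
 * C   A  B 
(> = start, * = accepting)

start=A accept=C A-0->A A-1->B B-0->C B-1->B C-0->A C-1->B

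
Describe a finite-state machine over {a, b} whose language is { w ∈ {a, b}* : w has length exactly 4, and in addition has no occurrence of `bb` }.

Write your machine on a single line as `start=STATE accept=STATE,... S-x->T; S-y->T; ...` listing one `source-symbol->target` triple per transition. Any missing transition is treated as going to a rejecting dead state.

start=q0; accept=q9,q10; q0-a->q1; q0-b->q2; q1-a->q3; q1-b->q4; q2-a->q3; q2-b->q5; q3-a->q6; q3-b->q7; q4-a->q6; q4-b->q8; q5-a->q8; q5-b->q8; q6-a->q9; q6-b->q10; q7-a->q9; q7-b->q11; q8-a->q11; q8-b->q11; q9-a->q12; q9-b->q13; q10-a->q12; q10-b->q14; q11-a->q14; q11-b->q14; q12-a->q12; q12-b->q13; q13-a->q12; q13-b->q14; q14-a->q14; q14-b->q14

Run two small machines in parallel and take their product. One (6 states) tracks the input length, saturating at 5; the other (3 states) tracks partial matches of the forbidden pattern `bb`. Each combined state is a pair, one component from each; accept when both components accept.
15 states suffice.
          a    b  
>  q0     q1   q2 
   q1     q3   q4 
   q2     q3   q5 
   q3     q6   q7 
   q4     q6   q8 
   q5     q8   q8 
   q6     q9  q10 
   q7     q9  q11 
   q8    q11  q11 
 * q9    q12  q13 
 * q10   q12  q14 
   q11   q14  q14 
   q12   q12  q13 
   q13   q12  q14 
   q14   q14  q14 
(> = start, * = accepting)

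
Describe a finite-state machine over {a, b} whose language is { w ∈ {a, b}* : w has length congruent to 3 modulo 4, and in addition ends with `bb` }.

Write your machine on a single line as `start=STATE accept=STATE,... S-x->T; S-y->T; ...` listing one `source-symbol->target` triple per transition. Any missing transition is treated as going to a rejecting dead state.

start=S0; accept=S5; S0-a->S1; S0-b->S1; S1-a->S2; S1-b->S3; S2-a->S4; S2-b->S4; S3-a->S4; S3-b->S5; S4-a->S0; S4-b->S0; S5-a->S0; S5-b->S0

Build one automaton per condition and run them in lockstep. One (4 states) tracks the input length modulo 4; the other (3 states) tracks how much of the suffix `bb` has currently been matched. Each combined state is a pair, one component from each; accept when both components accept. Minimizing collapses redundant product states.
        a   b  
>  S0   S1  S1 
   S1   S2  S3 
   S2   S4  S4 
   S3   S4  S5 
   S4   S0  S0 
 * S5   S0  S0 
(> = start, * = accepting)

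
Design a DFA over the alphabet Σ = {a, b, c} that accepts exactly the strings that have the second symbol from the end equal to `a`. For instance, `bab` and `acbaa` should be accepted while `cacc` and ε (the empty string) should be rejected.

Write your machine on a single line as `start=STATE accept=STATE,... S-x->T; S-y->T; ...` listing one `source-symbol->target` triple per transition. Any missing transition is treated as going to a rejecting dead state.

start=q0; accept=q4,q5,q6; q0-a->q1; q0-b->q2; q0-c->q3; q1-a->q4; q1-b->q5; q1-c->q6; q2-a->q7; q2-b->q8; q2-c->q9; q3-a->q10; q3-b->q11; q3-c->q12; q4-a->q4; q4-b->q5; q4-c->q6; q5-a->q7; q5-b->q8; q5-c->q9; q6-a->q10; q6-b->q11; q6-c->q12; q7-a->q4; q7-b->q5; q7-c->q6; q8-a->q7; q8-b->q8; q8-c->q9; q9-a->q10; q9-b->q11; q9-c->q12; q10-a->q4; q10-b->q5; q10-c->q6; q11-a->q7; q11-b->q8; q11-c->q9; q12-a->q10; q12-b->q11; q12-c->q12

Because acceptance depends on a position counted from the end, the machine has to buffer the most recent 2 symbols. Make each state the string of the last up-to-2 symbols read; on input `x` shift the window left and append `x`. Accept when the buffered window has length 2 and begins with `a`.
13 states suffice.
          a    b    c  
>  q0     q1   q2   q3 
   q1     q4   q5   q6 
   q2     q7   q8   q9 
   q3    q10  q11  q12 
 * q4     q4   q5   q6 
 * q5     q7   q8   q9 
 * q6    q10  q11  q12 
   q7     q4   q5   q6 
   q8     q7   q8   q9 
   q9    q10  q11  q12 
   q10    q4   q5   q6 
   q11    q7   q8   q9 
   q12   q10  q11  q12 
(> = start, * = accepting)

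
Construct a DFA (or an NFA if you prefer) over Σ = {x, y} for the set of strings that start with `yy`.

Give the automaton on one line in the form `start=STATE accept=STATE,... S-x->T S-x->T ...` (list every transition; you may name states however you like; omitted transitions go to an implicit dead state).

Walk along `yy` while the input agrees: from q0 take `y` to q1, and so on. Any deviation drops to the rejecting sink q3. Once q2 is reached the prefix is confirmed and every continuation is accepted.
With 4 states:
        x   y  
>  q0   q3  q1 
   q1   q3  q2 
 * q2   q2  q2 
   q3   q3  q3 
(> = start, * = accepting)

start=q0 accept=q2 q0-x->q3 q0-y->q1 q1-x->q3 q1-y->q2 q2-x->q2 q2-y->q2 q3-x->q3 q3-y->q3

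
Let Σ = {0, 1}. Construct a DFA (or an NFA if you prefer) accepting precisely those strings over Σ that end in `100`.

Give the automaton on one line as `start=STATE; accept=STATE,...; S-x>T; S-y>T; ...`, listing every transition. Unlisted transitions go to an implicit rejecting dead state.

Remember how much of `100` the current input suffix matches. State A means no match yet; B means the last symbol is `1`; C means the last 2 symbols are `10`; D means the last 3 symbols are `100`. Only D accepts. On a mismatch, fall back to the longest proper suffix that is still a prefix of `100`.
A 4-state machine:
       0  1 
>  A   A  B 
   B   C  B 
   C   D  B 
 * D   A  B 
(> = start, * = accepting)

start=A; accept=D; A-0>A; A-1>B; B-0>C; B-1>B; C-0>D; C-1>B; D-0>A; D-1>B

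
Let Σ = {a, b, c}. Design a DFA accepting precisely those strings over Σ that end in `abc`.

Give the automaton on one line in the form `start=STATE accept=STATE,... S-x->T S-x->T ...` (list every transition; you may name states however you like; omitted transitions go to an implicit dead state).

start=q0 accept=q3 q0-a->q1 q0-b->q0 q0-c->q0 q1-a->q1 q1-b->q2 q1-c->q0 q2-a->q1 q2-b->q0 q2-c->q3 q3-a->q1 q3-b->q0 q3-c->q0

Let each state record the length of the longest suffix of the input read so far that is also a prefix of `abc`. q1 means the last symbol is `a`; q2 means the last 2 symbols are `ab`; q3 means the last 3 symbols are `abc`. Accept only at q3, where the string currently ends in `abc`.
A 4-state machine:
        a   b   c  
>  q0   q1  q0  q0 
   q1   q1  q2  q0 
   q2   q1  q0  q3 
 * q3   q1  q0  q0 
(> = start, * = accepting)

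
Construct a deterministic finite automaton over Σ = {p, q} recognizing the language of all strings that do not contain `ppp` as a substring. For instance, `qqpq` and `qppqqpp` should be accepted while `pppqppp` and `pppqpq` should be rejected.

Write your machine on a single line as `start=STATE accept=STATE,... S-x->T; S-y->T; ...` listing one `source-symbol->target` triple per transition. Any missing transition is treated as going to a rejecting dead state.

Track partial matches of the forbidden pattern `ppp`. State S3 is a dead state reached once `ppp` has occurred; every other state accepts. S0 means no part of `ppp` is currently matched.
        p   q  
>* S0   S1  S0 
 * S1   S2  S0 
 * S2   S3  S0 
   S3   S3  S3 
(> = start, * = accepting)

start=S0; accept=S0,S1,S2; S0-p->S1; S0-q->S0; S1-p->S2; S1-q->S0; S2-p->S3; S2-q->S0; S3-p->S3; S3-q->S3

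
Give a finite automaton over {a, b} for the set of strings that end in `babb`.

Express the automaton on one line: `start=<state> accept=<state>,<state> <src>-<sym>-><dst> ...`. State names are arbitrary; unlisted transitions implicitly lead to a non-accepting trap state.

Let each state record the length of the longest suffix of the input read so far that is also a prefix of `babb`. S1 means the last symbol is `b`; S2 means the last 2 symbols are `ba`; S3 means the last 3 symbols are `bab`; S4 means the last 4 symbols are `babb`. Accept only at S4, where the string currently ends in `babb`.
With 5 states:
        a   b  
>  S0   S0  S1 
   S1   S2  S1 
   S2   S0  S3 
   S3   S2  S4 
 * S4   S2  S1 
(> = start, * = accepting)

start=S0 accept=S4 S0-a->S0 S0-b->S1 S1-a->S2 S1-b->S1 S2-a->S0 S2-b->S3 S3-a->S2 S3-b->S4 S4-a->S2 S4-b->S1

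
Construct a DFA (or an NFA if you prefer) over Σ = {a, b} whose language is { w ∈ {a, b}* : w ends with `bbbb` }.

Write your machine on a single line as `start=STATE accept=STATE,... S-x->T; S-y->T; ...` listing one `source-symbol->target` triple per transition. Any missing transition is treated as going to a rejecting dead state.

start=s0; accept=s4; s0-a->s0; s0-b->s1; s1-a->s0; s1-b->s2; s2-a->s0; s2-b->s3; s3-a->s0; s3-b->s4; s4-a->s0; s4-b->s4

Remember how much of `bbbb` the current input suffix matches. State s0 means no match yet; s1 means the last symbol is `b`; s2 means the last 2 symbols are `bb`; s3 means the last 3 symbols are `bbb`; s4 means the last 4 symbols are `bbbb`. Only s4 accepts. On a mismatch, fall back to the longest proper suffix that is still a prefix of `bbbb`.
A 5-state machine:
        a   b  
>  s0   s0  s1 
   s1   s0  s2 
   s2   s0  s3 
   s3   s0  s4 
 * s4   s0  s4 
(> = start, * = accepting)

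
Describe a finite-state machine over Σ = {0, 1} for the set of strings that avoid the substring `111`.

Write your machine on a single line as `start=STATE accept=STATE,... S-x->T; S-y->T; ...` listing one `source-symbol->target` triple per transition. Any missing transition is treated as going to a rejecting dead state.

start=S0; accept=S0,S1,S2; S0-0->S0; S0-1->S1; S1-0->S0; S1-1->S2; S2-0->S0; S2-1->S3; S3-0->S3; S3-1->S3

This is the complement of 'contains `111`'. Use the same substring-matching states — S0 through S3 holding how much of `111` has just been matched — but flip the accepting set: everything except the trap S3 accepts.
        0   1  
>* S0   S0  S1 
 * S1   S0  S2 
 * S2   S0  S3 
   S3   S3  S3 
(> = start, * = accepting)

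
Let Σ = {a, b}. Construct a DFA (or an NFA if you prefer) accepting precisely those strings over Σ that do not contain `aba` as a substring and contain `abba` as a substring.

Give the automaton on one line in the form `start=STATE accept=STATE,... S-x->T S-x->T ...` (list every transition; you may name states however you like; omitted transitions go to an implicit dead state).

Handle the two conditions separately and then intersect. The first has 4 states tracking partial matches of the forbidden pattern `aba`; the second has 5 states tracking whether and how much of `abba` has been seen. A product state is a pair (one from each), accepting exactly when both do.
A 12-state machine:
          a    b  
>  S0     S1   S0 
   S1     S1   S2 
   S2     S3   S4 
   S3     S3   S5 
   S4     S6   S0 
   S5     S3   S7 
 * S6     S6   S8 
   S7     S9  S10 
 * S8     S9  S11 
   S9     S9   S9 
   S10    S3  S10 
 * S11    S6  S11 
(> = start, * = accepting)

start=S0 accept=S6,S8,S11 S0-a->S1 S0-b->S0 S1-a->S1 S1-b->S2 S2-a->S3 S2-b->S4 S3-a->S3 S3-b->S5 S4-a->S6 S4-b->S0 S5-a->S3 S5-b->S7 S6-a->S6 S6-b->S8 S7-a->S9 S7-b->S10 S8-a->S9 S8-b->S11 S9-a->S9 S9-b->S9 S10-a->S3 S10-b->S10 S11-a->S6 S11-b->S11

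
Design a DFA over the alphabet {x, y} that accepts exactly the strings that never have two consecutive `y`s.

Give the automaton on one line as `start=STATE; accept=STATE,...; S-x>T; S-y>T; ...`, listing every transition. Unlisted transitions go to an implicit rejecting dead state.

This is the complement of 'contains `yy`'. Use the same substring-matching states — q0 through q2 holding how much of `yy` has just been matched — but flip the accepting set: everything except the trap q2 accepts.
With 3 states:
        x   y  
>* q0   q0  q1 
 * q1   q0  q2 
   q2   q2  q2 
(> = start, * = accepting)

start=q0; accept=q0,q1; q0-x>q0; q0-y>q1; q1-x>q0; q1-y>q2; q2-x>q2; q2-y>q2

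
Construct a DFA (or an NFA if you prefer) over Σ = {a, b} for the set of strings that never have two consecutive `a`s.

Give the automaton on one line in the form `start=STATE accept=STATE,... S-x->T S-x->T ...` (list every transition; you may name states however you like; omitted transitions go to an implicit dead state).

start=s0 accept=s0,s1 s0-a->s1 s0-b->s0 s1-a->s2 s1-b->s0 s2-a->s2 s2-b->s2

Track partial matches of the forbidden pattern `aa`. State s2 is a dead state reached once `aa` has occurred; every other state accepts. s0 means no part of `aa` is currently matched.
With 3 states:
        a   b  
>* s0   s1  s0 
 * s1   s2  s0 
   s2   s2  s2 
(> = start, * = accepting)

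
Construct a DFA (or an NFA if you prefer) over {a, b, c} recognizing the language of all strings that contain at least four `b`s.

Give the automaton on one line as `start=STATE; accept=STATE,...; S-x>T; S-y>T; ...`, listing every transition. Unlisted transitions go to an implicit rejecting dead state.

start=s0; accept=s4,s5; s0-a>s0; s0-b>s1; s0-c>s0; s1-a>s1; s1-b>s2; s1-c>s1; s2-a>s2; s2-b>s3; s2-c>s2; s3-a>s3; s3-b>s4; s3-c>s3; s4-a>s4; s4-b>s5; s4-c>s4; s5-a>s5; s5-b>s5; s5-c>s5

Count `b`s, saturating at 5: states s0 through s4 mean 0 through 4 `b`s seen; s5 means more than 4. Each `b` increments (capped at s5); other symbols loop. Accept from {s4, s5}.
A 6-state machine:
        a   b   c  
>  s0   s0  s1  s0 
   s1   s1  s2  s1 
   s2   s2  s3  s2 
   s3   s3  s4  s3 
 * s4   s4  s5  s4 
 * s5   s5  s5  s5 
(> = start, * = accepting)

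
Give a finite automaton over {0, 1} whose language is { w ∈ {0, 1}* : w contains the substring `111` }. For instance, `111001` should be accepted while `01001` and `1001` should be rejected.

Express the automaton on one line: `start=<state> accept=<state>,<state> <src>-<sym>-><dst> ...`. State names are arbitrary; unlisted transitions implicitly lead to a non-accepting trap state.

start=q0 accept=q3 q0-0->q0 q0-1->q1 q1-0->q0 q1-1->q2 q2-0->q0 q2-1->q3 q3-0->q3 q3-1->q3

States q0..q2 record the length of the longest prefix of `111` that matches the current input suffix. Reaching q3 means `111` has been seen, and we stay there forever. Accept from q3.
With 4 states:
        0   1  
>  q0   q0  q1 
   q1   q0  q2 
   q2   q0  q3 
 * q3   q3  q3 
(> = start, * = accepting)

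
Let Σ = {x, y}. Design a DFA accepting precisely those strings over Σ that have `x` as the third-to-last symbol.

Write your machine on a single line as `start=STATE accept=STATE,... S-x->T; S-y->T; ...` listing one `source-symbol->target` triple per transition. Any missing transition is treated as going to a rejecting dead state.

Because acceptance depends on a position counted from the end, the machine has to buffer the most recent 3 symbols. Make each state the string of the last up-to-3 symbols read; on input `x` shift the window left and append `x`. Accept when the buffered window has length 3 and begins with `x`.
A 15-state machine:
          x    y  
>  q0     q1   q2 
   q1     q3   q4 
   q2     q5   q6 
   q3     q7   q8 
   q4     q9  q10 
   q5    q11  q12 
   q6    q13  q14 
 * q7     q7   q8 
 * q8     q9  q10 
 * q9    q11  q12 
 * q10   q13  q14 
   q11    q7   q8 
   q12    q9  q10 
   q13   q11  q12 
   q14   q13  q14 
(> = start, * = accepting)

start=q0; accept=q7,q8,q9,q10; q0-x->q1; q0-y->q2; q1-x->q3; q1-y->q4; q2-x->q5; q2-y->q6; q3-x->q7; q3-y->q8; q4-x->q9; q4-y->q10; q5-x->q11; q5-y->q12; q6-x->q13; q6-y->q14; q7-x->q7; q7-y->q8; q8-x->q9; q8-y->q10; q9-x->q11; q9-y->q12; q10-x->q13; q10-y->q14; q11-x->q7; q11-y->q8; q12-x->q9; q12-y->q10; q13-x->q11; q13-y->q12; q14-x->q13; q14-y->q14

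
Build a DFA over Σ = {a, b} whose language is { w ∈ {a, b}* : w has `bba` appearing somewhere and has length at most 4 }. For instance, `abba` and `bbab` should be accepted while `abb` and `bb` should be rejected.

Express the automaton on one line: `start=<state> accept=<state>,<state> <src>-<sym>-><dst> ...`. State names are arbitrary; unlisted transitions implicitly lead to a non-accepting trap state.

Run two small machines in parallel and take their product. The first has 4 states tracking whether and how much of `bba` has been seen; the second has 6 states tracking the input length, saturating at 5. A product state is a pair (one from each), accepting exactly when both do.
With 18 states:
          a    b  
>  S0     S1   S2 
   S1     S3   S4 
   S2     S3   S5 
   S3     S6   S7 
   S4     S6   S8 
   S5     S9   S8 
   S6    S10  S11 
   S7    S10  S12 
   S8    S13  S12 
 * S9    S13  S13 
   S10   S14  S15 
   S11   S14  S16 
   S12   S17  S16 
 * S13   S17  S17 
   S14   S14  S15 
   S15   S14  S16 
   S16   S17  S16 
   S17   S17  S17 
(> = start, * = accepting)

start=S0 accept=S9,S13 S0-a->S1 S0-b->S2 S1-a->S3 S1-b->S4 S2-a->S3 S2-b->S5 S3-a->S6 S3-b->S7 S4-a->S6 S4-b->S8 S5-a->S9 S5-b->S8 S6-a->S10 S6-b->S11 S7-a->S10 S7-b->S12 S8-a->S13 S8-b->S12 S9-a->S13 S9-b->S13 S10-a->S14 S10-b->S15 S11-a->S14 S11-b->S16 S12-a->S17 S12-b->S16 S13-a->S17 S13-b->S17 S14-a->S14 S14-b->S15 S15-a->S14 S15-b->S16 S16-a->S17 S16-b->S16 S17-a->S17 S17-b->S17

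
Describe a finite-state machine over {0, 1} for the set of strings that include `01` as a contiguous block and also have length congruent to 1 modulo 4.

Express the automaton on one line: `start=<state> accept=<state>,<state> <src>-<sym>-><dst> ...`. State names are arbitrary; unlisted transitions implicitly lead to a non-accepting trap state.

start=A accept=L A-0->B A-1->C B-0->D B-1->E C-0->D C-1->F D-0->G D-1->H E-0->H E-1->H F-0->G F-1->I G-0->J G-1->K H-0->K H-1->K I-0->J I-1->A J-0->B J-1->L K-0->L K-1->L L-0->E L-1->E

Run two small machines in parallel and take their product. The first has 3 states tracking whether and how much of `01` has been seen; the second has 4 states tracking the input length modulo 4. A product state is a pair (one from each), accepting exactly when both do.
       0  1 
>  A   B  C 
   B   D  E 
   C   D  F 
   D   G  H 
   E   H  H 
   F   G  I 
   G   J  K 
   H   K  K 
   I   J  A 
   J   B  L 
   K   L  L 
 * L   E  E 
(> = start, * = accepting)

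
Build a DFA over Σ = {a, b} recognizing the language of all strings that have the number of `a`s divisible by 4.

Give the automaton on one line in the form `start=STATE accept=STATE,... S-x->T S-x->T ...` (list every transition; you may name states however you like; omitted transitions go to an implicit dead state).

The only thing that matters is how many `a`s have appeared, reduced mod 4. Use one state per residue: s0 for 0, …, s3 for 3. Reading `a` moves to the next residue; anything else stays put. s0 is accepting.
A 4-state machine:
        a   b  
>* s0   s1  s0 
   s1   s2  s1 
   s2   s3  s2 
   s3   s0  s3 
(> = start, * = accepting)

start=s0 accept=s0 s0-a->s1 s0-b->s0 s1-a->s2 s1-b->s1 s2-a->s3 s2-b->s2 s3-a->s0 s3-b->s3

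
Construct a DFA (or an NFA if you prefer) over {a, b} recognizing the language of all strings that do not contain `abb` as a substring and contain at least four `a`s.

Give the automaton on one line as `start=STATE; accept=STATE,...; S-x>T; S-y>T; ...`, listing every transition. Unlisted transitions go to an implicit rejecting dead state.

start=s0; accept=s7,s10,s11,s13; s0-a>s1; s0-b>s0; s1-a>s2; s1-b>s3; s2-a>s4; s2-b>s5; s3-a>s2; s3-b>s6; s4-a>s7; s4-b>s8; s5-a>s4; s5-b>s9; s6-a>s9; s6-b>s6; s7-a>s10; s7-b>s11; s8-a>s7; s8-b>s12; s9-a>s12; s9-b>s9; s10-a>s10; s10-b>s13; s11-a>s10; s11-b>s14; s12-a>s14; s12-b>s12; s13-a>s10; s13-b>s15; s14-a>s15; s14-b>s14; s15-a>s15; s15-b>s15

Build one automaton per condition and run them in lockstep. The first has 4 states tracking partial matches of the forbidden pattern `abb`; the second has 6 states tracking the count of `a`s, saturating at 5. A product state is a pair (one from each), accepting exactly when both do.
          a    b  
>  s0     s1   s0 
   s1     s2   s3 
   s2     s4   s5 
   s3     s2   s6 
   s4     s7   s8 
   s5     s4   s9 
   s6     s9   s6 
 * s7    s10  s11 
   s8     s7  s12 
   s9    s12   s9 
 * s10   s10  s13 
 * s11   s10  s14 
   s12   s14  s12 
 * s13   s10  s15 
   s14   s15  s14 
   s15   s15  s15 
(> = start, * = accepting)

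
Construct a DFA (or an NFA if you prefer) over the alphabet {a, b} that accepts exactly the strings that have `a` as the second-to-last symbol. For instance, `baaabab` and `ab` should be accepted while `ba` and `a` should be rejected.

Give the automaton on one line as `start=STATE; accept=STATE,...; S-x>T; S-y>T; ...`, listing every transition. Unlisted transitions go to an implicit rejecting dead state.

A DFA must remember the last 2 symbols (since which symbol is second-to-last isn't known until the input ends). Use one state per possible window of the last ≤2 symbols; accept from those whose window starts with `a`.
With 7 states:
        a   b  
>  s0   s1  s2 
   s1   s3  s4 
   s2   s5  s6 
 * s3   s3  s4 
 * s4   s5  s6 
   s5   s3  s4 
   s6   s5  s6 
(> = start, * = accepting)

start=s0; accept=s3,s4; s0-a>s1; s0-b>s2; s1-a>s3; s1-b>s4; s2-a>s5; s2-b>s6; s3-a>s3; s3-b>s4; s4-a>s5; s4-b>s6; s5-a>s3; s5-b>s4; s6-a>s5; s6-b>s6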